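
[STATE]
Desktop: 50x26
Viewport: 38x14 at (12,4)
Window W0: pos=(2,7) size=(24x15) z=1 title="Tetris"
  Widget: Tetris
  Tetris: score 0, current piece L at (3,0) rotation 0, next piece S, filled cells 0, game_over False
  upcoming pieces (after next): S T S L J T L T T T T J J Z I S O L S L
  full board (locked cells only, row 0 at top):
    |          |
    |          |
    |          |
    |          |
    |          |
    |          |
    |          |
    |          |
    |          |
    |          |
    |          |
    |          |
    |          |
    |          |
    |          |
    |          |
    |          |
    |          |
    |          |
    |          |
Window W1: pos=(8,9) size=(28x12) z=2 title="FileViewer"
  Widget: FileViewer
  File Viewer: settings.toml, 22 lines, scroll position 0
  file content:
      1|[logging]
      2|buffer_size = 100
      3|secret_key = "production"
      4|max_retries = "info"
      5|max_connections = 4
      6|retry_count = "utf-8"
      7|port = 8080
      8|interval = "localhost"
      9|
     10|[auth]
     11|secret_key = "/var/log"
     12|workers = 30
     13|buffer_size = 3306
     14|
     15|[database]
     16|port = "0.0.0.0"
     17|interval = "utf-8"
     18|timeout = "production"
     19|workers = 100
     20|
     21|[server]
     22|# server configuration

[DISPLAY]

                                      
                                      
                                      
━━━━━━━━━━━━━┓                        
             ┃                        
━━━━━━━━━━━━━━━━━━━━━━━┓              
leViewer               ┃              
───────────────────────┨              
gging]                ▲┃              
fer_size = 100        █┃              
ret_key = "production"░┃              
_retries = "info"     ░┃              
_connections = 4      ░┃              
ry_count = "utf-8"    ░┃              


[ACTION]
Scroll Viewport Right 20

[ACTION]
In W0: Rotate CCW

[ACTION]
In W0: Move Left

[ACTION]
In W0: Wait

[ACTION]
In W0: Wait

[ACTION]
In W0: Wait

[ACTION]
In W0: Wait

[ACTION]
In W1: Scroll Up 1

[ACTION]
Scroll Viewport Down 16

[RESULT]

gging]                ▲┃              
fer_size = 100        █┃              
ret_key = "production"░┃              
_retries = "info"     ░┃              
_connections = 4      ░┃              
ry_count = "utf-8"    ░┃              
t = 8080              ░┃              
erval = "localhost"   ▼┃              
━━━━━━━━━━━━━━━━━━━━━━━┛              
━━━━━━━━━━━━━┛                        
                                      
                                      
                                      
                                      


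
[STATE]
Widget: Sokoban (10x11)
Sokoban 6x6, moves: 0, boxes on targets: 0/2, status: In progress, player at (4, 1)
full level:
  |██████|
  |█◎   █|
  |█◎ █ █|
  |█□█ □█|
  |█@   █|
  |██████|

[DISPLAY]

██████    
█◎   █    
█◎ █ █    
█□█ □█    
█@   █    
██████    
Moves: 0  
          
          
          
          


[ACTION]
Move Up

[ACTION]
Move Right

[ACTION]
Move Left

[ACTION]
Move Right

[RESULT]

██████    
█◎   █    
█■ █ █    
█@█ □█    
█    █    
██████    
Moves: 1  
          
          
          
          


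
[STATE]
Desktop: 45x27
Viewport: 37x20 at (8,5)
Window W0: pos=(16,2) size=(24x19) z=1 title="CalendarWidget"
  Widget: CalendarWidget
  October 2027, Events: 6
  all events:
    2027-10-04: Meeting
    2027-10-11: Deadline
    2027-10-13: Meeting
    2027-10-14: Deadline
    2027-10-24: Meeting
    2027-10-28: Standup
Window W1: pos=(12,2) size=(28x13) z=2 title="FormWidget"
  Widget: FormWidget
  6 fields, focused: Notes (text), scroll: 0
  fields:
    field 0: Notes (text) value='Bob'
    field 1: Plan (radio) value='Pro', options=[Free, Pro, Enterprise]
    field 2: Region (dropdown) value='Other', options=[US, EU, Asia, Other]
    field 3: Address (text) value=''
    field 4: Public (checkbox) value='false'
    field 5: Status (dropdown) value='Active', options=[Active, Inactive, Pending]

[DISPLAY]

    ┃> Notes:      [Bob       ]┃     
    ┃  Plan:       ( ) Free  (●┃     
    ┃  Region:     [Other    ▼]┃     
    ┃  Address:    [          ]┃     
    ┃  Public:     [ ]         ┃     
    ┃  Status:     [Active   ▼]┃     
    ┃                          ┃     
    ┃                          ┃     
    ┃                          ┃     
    ┗━━━━━━━━━━━━━━━━━━━━━━━━━━┛     
        ┃                      ┃     
        ┃                      ┃     
        ┃                      ┃     
        ┃                      ┃     
        ┃                      ┃     
        ┗━━━━━━━━━━━━━━━━━━━━━━┛     
                                     
                                     
                                     
                                     


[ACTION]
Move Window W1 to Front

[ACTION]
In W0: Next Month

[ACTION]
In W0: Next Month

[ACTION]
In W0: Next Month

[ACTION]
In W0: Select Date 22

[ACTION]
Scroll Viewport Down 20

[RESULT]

    ┃  Region:     [Other    ▼]┃     
    ┃  Address:    [          ]┃     
    ┃  Public:     [ ]         ┃     
    ┃  Status:     [Active   ▼]┃     
    ┃                          ┃     
    ┃                          ┃     
    ┃                          ┃     
    ┗━━━━━━━━━━━━━━━━━━━━━━━━━━┛     
        ┃                      ┃     
        ┃                      ┃     
        ┃                      ┃     
        ┃                      ┃     
        ┃                      ┃     
        ┗━━━━━━━━━━━━━━━━━━━━━━┛     
                                     
                                     
                                     
                                     
                                     
                                     


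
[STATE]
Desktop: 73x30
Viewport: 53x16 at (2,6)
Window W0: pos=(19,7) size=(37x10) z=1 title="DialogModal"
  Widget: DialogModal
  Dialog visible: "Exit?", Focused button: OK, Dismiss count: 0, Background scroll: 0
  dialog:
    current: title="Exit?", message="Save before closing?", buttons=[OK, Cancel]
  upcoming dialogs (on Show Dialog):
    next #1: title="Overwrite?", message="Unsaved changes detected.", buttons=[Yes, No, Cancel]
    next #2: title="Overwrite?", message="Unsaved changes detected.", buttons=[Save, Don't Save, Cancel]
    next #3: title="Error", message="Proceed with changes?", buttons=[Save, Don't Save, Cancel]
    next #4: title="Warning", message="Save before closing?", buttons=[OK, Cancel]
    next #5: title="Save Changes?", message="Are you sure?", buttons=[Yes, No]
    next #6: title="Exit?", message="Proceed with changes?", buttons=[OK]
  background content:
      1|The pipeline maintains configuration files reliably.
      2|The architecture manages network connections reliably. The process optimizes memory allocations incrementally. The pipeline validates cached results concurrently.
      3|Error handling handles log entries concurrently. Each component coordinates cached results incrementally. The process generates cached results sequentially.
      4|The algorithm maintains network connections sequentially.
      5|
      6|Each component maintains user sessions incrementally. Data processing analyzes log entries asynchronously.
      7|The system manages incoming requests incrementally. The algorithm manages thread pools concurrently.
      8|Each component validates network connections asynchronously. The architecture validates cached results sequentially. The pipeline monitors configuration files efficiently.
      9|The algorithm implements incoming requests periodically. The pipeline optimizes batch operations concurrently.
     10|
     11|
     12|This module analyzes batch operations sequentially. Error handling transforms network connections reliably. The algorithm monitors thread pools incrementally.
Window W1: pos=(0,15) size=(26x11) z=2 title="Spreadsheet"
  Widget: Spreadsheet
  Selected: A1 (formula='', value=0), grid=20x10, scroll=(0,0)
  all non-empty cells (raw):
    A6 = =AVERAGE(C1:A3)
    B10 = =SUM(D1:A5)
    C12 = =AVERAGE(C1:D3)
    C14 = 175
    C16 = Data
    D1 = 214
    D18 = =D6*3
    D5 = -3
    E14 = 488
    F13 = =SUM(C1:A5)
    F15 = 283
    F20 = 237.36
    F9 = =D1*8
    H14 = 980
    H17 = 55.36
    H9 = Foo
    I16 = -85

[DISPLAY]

                                                     
                 ┏━━━━━━━━━━━━━━━━━━━━━━━━━━━━━━━━━━━
                 ┃ DialogModal                       
                 ┠───────────────────────────────────
                 ┃The p┌──────────────────────┐uratio
                 ┃The a│        Exit?         │ork co
                 ┃Error│ Save before closing? │tries 
                 ┃The a│    [OK]  Cancel      │rk con
                 ┃     └──────────────────────┘      
━━━━━━━━━━━━━━━━━━━━━━━┓omponent maintains user sessi
Spreadsheet            ┃━━━━━━━━━━━━━━━━━━━━━━━━━━━━━
───────────────────────┨                             
1:                     ┃                             
      A       B       C┃                             
-----------------------┃                             
 1      [0]       0    ┃                             


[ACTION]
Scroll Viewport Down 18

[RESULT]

                 ┃     └──────────────────────┘      
━━━━━━━━━━━━━━━━━━━━━━━┓omponent maintains user sessi
Spreadsheet            ┃━━━━━━━━━━━━━━━━━━━━━━━━━━━━━
───────────────────────┨                             
1:                     ┃                             
      A       B       C┃                             
-----------------------┃                             
 1      [0]       0    ┃                             
 2        0       0    ┃                             
 3        0       0    ┃                             
 4        0       0    ┃                             
━━━━━━━━━━━━━━━━━━━━━━━┛                             
                                                     
                                                     
                                                     
                                                     


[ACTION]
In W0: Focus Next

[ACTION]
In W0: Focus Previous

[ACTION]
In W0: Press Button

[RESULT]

                 ┃                                   
━━━━━━━━━━━━━━━━━━━━━━━┓omponent maintains user sessi
Spreadsheet            ┃━━━━━━━━━━━━━━━━━━━━━━━━━━━━━
───────────────────────┨                             
1:                     ┃                             
      A       B       C┃                             
-----------------------┃                             
 1      [0]       0    ┃                             
 2        0       0    ┃                             
 3        0       0    ┃                             
 4        0       0    ┃                             
━━━━━━━━━━━━━━━━━━━━━━━┛                             
                                                     
                                                     
                                                     
                                                     


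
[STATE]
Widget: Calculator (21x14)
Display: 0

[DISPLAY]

                    0
┌───┬───┬───┬───┐    
│ 7 │ 8 │ 9 │ ÷ │    
├───┼───┼───┼───┤    
│ 4 │ 5 │ 6 │ × │    
├───┼───┼───┼───┤    
│ 1 │ 2 │ 3 │ - │    
├───┼───┼───┼───┤    
│ 0 │ . │ = │ + │    
├───┼───┼───┼───┤    
│ C │ MC│ MR│ M+│    
└───┴───┴───┴───┘    
                     
                     


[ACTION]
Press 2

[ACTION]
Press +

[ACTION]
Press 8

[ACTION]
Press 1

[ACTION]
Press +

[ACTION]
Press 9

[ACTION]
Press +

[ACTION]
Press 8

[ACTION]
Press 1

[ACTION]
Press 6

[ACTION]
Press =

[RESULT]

                  908
┌───┬───┬───┬───┐    
│ 7 │ 8 │ 9 │ ÷ │    
├───┼───┼───┼───┤    
│ 4 │ 5 │ 6 │ × │    
├───┼───┼───┼───┤    
│ 1 │ 2 │ 3 │ - │    
├───┼───┼───┼───┤    
│ 0 │ . │ = │ + │    
├───┼───┼───┼───┤    
│ C │ MC│ MR│ M+│    
└───┴───┴───┴───┘    
                     
                     


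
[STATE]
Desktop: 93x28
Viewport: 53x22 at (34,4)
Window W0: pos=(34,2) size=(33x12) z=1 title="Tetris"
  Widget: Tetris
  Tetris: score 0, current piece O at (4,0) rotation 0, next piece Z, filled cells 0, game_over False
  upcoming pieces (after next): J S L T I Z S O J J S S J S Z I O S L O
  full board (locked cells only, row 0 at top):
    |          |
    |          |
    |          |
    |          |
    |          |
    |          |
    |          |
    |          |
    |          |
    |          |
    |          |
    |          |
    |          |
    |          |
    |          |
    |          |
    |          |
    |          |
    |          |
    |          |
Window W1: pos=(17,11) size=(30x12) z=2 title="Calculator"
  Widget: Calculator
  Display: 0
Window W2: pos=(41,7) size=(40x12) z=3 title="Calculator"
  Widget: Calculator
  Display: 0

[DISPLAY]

┠───────────────────────────────┨                    
┃          │Next:               ┃                    
┃          │▓▓                  ┃                    
┃      ┏━━━━━━━━━━━━━━━━━━━━━━━━━━━━━━━━━━━━━━┓      
┃      ┃ Calculator                           ┃      
┃      ┠──────────────────────────────────────┨      
┃      ┃                                     0┃      
━━━━━━━┃┌───┬───┬───┬───┐                     ┃      
       ┃│ 7 │ 8 │ 9 │ ÷ │                     ┃      
───────┃├───┼───┼───┼───┤                     ┃      
       ┃│ 4 │ 5 │ 6 │ × │                     ┃      
┐      ┃├───┼───┼───┼───┤                     ┃      
│      ┃│ 1 │ 2 │ 3 │ - │                     ┃      
┤      ┃└───┴───┴───┴───┘                     ┃      
│      ┗━━━━━━━━━━━━━━━━━━━━━━━━━━━━━━━━━━━━━━┛      
┤           ┃                                        
│           ┃                                        
┘           ┃                                        
━━━━━━━━━━━━┛                                        
                                                     
                                                     
                                                     


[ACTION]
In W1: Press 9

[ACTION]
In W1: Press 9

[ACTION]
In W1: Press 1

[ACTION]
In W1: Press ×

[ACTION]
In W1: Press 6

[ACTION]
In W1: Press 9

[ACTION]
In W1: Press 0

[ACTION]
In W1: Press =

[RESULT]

┠───────────────────────────────┨                    
┃          │Next:               ┃                    
┃          │▓▓                  ┃                    
┃      ┏━━━━━━━━━━━━━━━━━━━━━━━━━━━━━━━━━━━━━━┓      
┃      ┃ Calculator                           ┃      
┃      ┠──────────────────────────────────────┨      
┃      ┃                                     0┃      
━━━━━━━┃┌───┬───┬───┬───┐                     ┃      
       ┃│ 7 │ 8 │ 9 │ ÷ │                     ┃      
───────┃├───┼───┼───┼───┤                     ┃      
      6┃│ 4 │ 5 │ 6 │ × │                     ┃      
┐      ┃├───┼───┼───┼───┤                     ┃      
│      ┃│ 1 │ 2 │ 3 │ - │                     ┃      
┤      ┃└───┴───┴───┴───┘                     ┃      
│      ┗━━━━━━━━━━━━━━━━━━━━━━━━━━━━━━━━━━━━━━┛      
┤           ┃                                        
│           ┃                                        
┘           ┃                                        
━━━━━━━━━━━━┛                                        
                                                     
                                                     
                                                     


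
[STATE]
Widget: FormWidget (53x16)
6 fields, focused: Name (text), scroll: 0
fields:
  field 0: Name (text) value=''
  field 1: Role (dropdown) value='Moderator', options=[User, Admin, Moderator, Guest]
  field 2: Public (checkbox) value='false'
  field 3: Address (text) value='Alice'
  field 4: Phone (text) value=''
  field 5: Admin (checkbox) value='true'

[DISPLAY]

> Name:       [                                     ]
  Role:       [Moderator                           ▼]
  Public:     [ ]                                    
  Address:    [Alice                                ]
  Phone:      [                                     ]
  Admin:      [x]                                    
                                                     
                                                     
                                                     
                                                     
                                                     
                                                     
                                                     
                                                     
                                                     
                                                     


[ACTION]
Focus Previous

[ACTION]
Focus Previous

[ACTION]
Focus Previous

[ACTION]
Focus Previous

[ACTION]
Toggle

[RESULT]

  Name:       [                                     ]
  Role:       [Moderator                           ▼]
> Public:     [x]                                    
  Address:    [Alice                                ]
  Phone:      [                                     ]
  Admin:      [x]                                    
                                                     
                                                     
                                                     
                                                     
                                                     
                                                     
                                                     
                                                     
                                                     
                                                     


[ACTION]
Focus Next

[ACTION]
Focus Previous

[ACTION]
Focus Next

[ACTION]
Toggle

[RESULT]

  Name:       [                                     ]
  Role:       [Moderator                           ▼]
  Public:     [x]                                    
> Address:    [Alice                                ]
  Phone:      [                                     ]
  Admin:      [x]                                    
                                                     
                                                     
                                                     
                                                     
                                                     
                                                     
                                                     
                                                     
                                                     
                                                     


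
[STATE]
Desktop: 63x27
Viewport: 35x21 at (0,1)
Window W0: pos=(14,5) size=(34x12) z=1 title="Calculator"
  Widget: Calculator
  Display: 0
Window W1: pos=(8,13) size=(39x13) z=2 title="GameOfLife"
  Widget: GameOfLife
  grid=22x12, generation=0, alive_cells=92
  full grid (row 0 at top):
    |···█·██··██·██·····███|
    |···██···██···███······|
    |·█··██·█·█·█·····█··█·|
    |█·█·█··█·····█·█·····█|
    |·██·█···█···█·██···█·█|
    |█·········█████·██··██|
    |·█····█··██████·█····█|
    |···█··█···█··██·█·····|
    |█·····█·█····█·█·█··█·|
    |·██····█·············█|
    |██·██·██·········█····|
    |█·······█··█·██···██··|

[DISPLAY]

                                   
                                   
                                   
                                   
              ┏━━━━━━━━━━━━━━━━━━━━
              ┃ Calculator         
              ┠────────────────────
              ┃                    
              ┃┌───┬───┬───┬───┐   
              ┃│ 7 │ 8 │ 9 │ ÷ │   
              ┃├───┼───┼───┼───┤   
              ┃│ 4 │ 5 │ 6 │ × │   
        ┏━━━━━━━━━━━━━━━━━━━━━━━━━━
        ┃ GameOfLife               
        ┠──────────────────────────
        ┃Gen: 0                    
        ┃·█··██·█·█·█·····█··█·    
        ┃█·█·█··█·····█·█·····█    
        ┃·██·█···█···█·██···█·█    
        ┃█·········█████·██··██    
        ┃·█····█··██████·█····█    


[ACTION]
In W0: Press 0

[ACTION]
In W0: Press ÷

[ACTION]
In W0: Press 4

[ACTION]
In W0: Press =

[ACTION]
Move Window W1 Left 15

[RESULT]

                                   
                                   
                                   
                                   
              ┏━━━━━━━━━━━━━━━━━━━━
              ┃ Calculator         
              ┠────────────────────
              ┃                    
              ┃┌───┬───┬───┬───┐   
              ┃│ 7 │ 8 │ 9 │ ÷ │   
              ┃├───┼───┼───┼───┤   
              ┃│ 4 │ 5 │ 6 │ × │   
┏━━━━━━━━━━━━━━━━━━━━━━━━━━━━━━━━━━
┃ GameOfLife                       
┠──────────────────────────────────
┃Gen: 0                            
┃·█··██·█·█·█·····█··█·            
┃█·█·█··█·····█·█·····█            
┃·██·█···█···█·██···█·█            
┃█·········█████·██··██            
┃·█····█··██████·█····█            


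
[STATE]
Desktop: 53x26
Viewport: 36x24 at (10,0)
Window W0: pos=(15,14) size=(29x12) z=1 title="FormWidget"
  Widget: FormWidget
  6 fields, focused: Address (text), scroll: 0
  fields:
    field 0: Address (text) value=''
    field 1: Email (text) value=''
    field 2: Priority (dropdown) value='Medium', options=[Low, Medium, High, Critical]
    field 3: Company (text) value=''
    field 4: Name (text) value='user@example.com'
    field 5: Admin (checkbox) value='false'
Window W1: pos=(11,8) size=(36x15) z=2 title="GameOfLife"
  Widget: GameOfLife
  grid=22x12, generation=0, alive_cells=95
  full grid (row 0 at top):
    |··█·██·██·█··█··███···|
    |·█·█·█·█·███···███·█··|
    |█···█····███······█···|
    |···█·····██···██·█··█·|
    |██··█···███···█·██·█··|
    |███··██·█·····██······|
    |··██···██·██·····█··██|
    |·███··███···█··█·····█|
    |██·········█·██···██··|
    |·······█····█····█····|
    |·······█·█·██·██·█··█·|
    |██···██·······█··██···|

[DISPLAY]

                                    
                                    
                                    
                                    
                                    
                                    
                                    
                                    
 ┏━━━━━━━━━━━━━━━━━━━━━━━━━━━━━━━━━━
 ┃ GameOfLife                       
 ┠──────────────────────────────────
 ┃Gen: 0                            
 ┃·█·█·█·█·███···███·█··            
 ┃█···█····███······█···            
 ┃···█·····██···██·█··█·            
 ┃██··█···███···█·██·█··            
 ┃███··██·█·····██······            
 ┃··██···██·██·····█··██            
 ┃·███··███···█··█·····█            
 ┃██·········█·██···██··            
 ┃·······█····█····█····            
 ┃·······█·█·██·██·█··█·            
 ┗━━━━━━━━━━━━━━━━━━━━━━━━━━━━━━━━━━
     ┃                           ┃  


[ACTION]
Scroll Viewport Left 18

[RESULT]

                                    
                                    
                                    
                                    
                                    
                                    
                                    
                                    
           ┏━━━━━━━━━━━━━━━━━━━━━━━━
           ┃ GameOfLife             
           ┠────────────────────────
           ┃Gen: 0                  
           ┃·█·█·█·█·███···███·█··  
           ┃█···█····███······█···  
           ┃···█·····██···██·█··█·  
           ┃██··█···███···█·██·█··  
           ┃███··██·█·····██······  
           ┃··██···██·██·····█··██  
           ┃·███··███···█··█·····█  
           ┃██·········█·██···██··  
           ┃·······█····█····█····  
           ┃·······█·█·██·██·█··█·  
           ┗━━━━━━━━━━━━━━━━━━━━━━━━
               ┃                    


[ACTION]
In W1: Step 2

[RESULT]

                                    
                                    
                                    
                                    
                                    
                                    
                                    
                                    
           ┏━━━━━━━━━━━━━━━━━━━━━━━━
           ┃ GameOfLife             
           ┠────────────────────────
           ┃Gen: 2                  
           ┃·█···█·██··█··██···█··  
           ┃█····█·······██·█··██·  
           ┃██···········█████·█··  
           ┃█·█····█·····█········  
           ┃██·····█··████····█·██  
           ┃██·█···█·█·█····█····█  
           ┃█···█·█·███······███·█  
           ┃██······█··█····█···█·  
           ┃········█·█······█····  
           ┃·······███·██·········  
           ┗━━━━━━━━━━━━━━━━━━━━━━━━
               ┃                    


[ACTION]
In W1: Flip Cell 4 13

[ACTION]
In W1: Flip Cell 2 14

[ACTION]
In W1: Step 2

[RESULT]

                                    
                                    
                                    
                                    
                                    
                                    
                                    
                                    
           ┏━━━━━━━━━━━━━━━━━━━━━━━━
           ┃ GameOfLife             
           ┠────────────────────────
           ┃Gen: 4                  
           ┃██···█··█···█·█···███·  
           ┃█····███····█····█···█  
           ┃·█···········█·······█  
           ┃··········██·█········  
           ┃······██··███···███··█  
           ┃······██··█·█····███·█  
           ┃··█····█········████·█  
           ┃·█········███···█··██·  
           ┃········█····█···███··  
           ┃········██············  
           ┗━━━━━━━━━━━━━━━━━━━━━━━━
               ┃                    


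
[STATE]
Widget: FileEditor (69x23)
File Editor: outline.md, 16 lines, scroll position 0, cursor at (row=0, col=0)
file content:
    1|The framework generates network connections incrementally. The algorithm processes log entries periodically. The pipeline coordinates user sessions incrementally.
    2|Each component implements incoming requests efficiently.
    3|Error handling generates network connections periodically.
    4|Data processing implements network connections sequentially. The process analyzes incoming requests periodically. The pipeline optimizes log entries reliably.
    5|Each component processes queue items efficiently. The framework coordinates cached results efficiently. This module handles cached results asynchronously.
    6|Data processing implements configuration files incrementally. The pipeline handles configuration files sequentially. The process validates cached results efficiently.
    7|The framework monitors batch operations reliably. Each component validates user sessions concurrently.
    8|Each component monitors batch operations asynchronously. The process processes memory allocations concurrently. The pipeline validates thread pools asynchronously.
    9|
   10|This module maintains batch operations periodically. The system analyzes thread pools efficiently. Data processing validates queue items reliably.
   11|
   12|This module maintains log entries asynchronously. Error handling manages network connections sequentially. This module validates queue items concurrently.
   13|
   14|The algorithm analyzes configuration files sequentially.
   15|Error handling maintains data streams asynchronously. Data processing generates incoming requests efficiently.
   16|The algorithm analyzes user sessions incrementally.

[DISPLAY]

█he framework generates network connections incrementally. The algor▲
Each component implements incoming requests efficiently.            █
Error handling generates network connections periodically.          ░
Data processing implements network connections sequentially. The pro░
Each component processes queue items efficiently. The framework coor░
Data processing implements configuration files incrementally. The pi░
The framework monitors batch operations reliably. Each component val░
Each component monitors batch operations asynchronously. The process░
                                                                    ░
This module maintains batch operations periodically. The system anal░
                                                                    ░
This module maintains log entries asynchronously. Error handling man░
                                                                    ░
The algorithm analyzes configuration files sequentially.            ░
Error handling maintains data streams asynchronously. Data processin░
The algorithm analyzes user sessions incrementally.                 ░
                                                                    ░
                                                                    ░
                                                                    ░
                                                                    ░
                                                                    ░
                                                                    ░
                                                                    ▼


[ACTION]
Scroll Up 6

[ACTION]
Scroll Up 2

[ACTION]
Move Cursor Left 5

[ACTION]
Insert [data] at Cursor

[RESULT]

data█he framework generates network connections incrementally. The a▲
Each component implements incoming requests efficiently.            █
Error handling generates network connections periodically.          ░
Data processing implements network connections sequentially. The pro░
Each component processes queue items efficiently. The framework coor░
Data processing implements configuration files incrementally. The pi░
The framework monitors batch operations reliably. Each component val░
Each component monitors batch operations asynchronously. The process░
                                                                    ░
This module maintains batch operations periodically. The system anal░
                                                                    ░
This module maintains log entries asynchronously. Error handling man░
                                                                    ░
The algorithm analyzes configuration files sequentially.            ░
Error handling maintains data streams asynchronously. Data processin░
The algorithm analyzes user sessions incrementally.                 ░
                                                                    ░
                                                                    ░
                                                                    ░
                                                                    ░
                                                                    ░
                                                                    ░
                                                                    ▼


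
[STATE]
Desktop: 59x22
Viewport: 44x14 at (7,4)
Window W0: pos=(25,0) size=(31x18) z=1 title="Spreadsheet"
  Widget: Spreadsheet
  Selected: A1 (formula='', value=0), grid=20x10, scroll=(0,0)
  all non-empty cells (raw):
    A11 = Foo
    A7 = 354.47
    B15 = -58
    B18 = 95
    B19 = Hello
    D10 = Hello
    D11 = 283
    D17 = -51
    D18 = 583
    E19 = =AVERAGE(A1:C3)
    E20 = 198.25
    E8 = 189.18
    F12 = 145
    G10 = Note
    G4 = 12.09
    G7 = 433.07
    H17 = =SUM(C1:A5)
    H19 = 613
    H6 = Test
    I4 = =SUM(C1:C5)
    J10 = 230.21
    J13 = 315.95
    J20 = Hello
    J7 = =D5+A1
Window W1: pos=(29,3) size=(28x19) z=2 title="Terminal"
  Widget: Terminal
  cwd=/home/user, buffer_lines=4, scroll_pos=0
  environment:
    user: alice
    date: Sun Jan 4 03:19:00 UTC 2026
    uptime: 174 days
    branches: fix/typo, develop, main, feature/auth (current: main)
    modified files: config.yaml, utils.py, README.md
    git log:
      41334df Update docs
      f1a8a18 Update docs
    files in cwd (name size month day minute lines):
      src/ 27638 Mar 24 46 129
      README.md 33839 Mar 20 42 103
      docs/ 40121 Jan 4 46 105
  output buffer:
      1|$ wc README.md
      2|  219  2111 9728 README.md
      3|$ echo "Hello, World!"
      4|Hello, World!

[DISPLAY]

                  ┃   ┃ Terminal            
                  ┃---┠─────────────────────
                  ┃  1┃$ wc README.md       
                  ┃  2┃  219  2111 9728 READ
                  ┃  3┃$ echo "Hello, World!
                  ┃  4┃Hello, World!        
                  ┃  5┃$ █                  
                  ┃  6┃                     
                  ┃  7┃                     
                  ┃  8┃                     
                  ┃  9┃                     
                  ┃ 10┃                     
                  ┃ 11┃                     
                  ┗━━━┃                     


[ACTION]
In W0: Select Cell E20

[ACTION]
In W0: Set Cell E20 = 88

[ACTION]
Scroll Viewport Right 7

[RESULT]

           ┃   ┃ Terminal                 ┃ 
           ┃---┠──────────────────────────┨ 
           ┃  1┃$ wc README.md            ┃ 
           ┃  2┃  219  2111 9728 README.md┃ 
           ┃  3┃$ echo "Hello, World!"    ┃ 
           ┃  4┃Hello, World!             ┃ 
           ┃  5┃$ █                       ┃ 
           ┃  6┃                          ┃ 
           ┃  7┃                          ┃ 
           ┃  8┃                          ┃ 
           ┃  9┃                          ┃ 
           ┃ 10┃                          ┃ 
           ┃ 11┃                          ┃ 
           ┗━━━┃                          ┃ 


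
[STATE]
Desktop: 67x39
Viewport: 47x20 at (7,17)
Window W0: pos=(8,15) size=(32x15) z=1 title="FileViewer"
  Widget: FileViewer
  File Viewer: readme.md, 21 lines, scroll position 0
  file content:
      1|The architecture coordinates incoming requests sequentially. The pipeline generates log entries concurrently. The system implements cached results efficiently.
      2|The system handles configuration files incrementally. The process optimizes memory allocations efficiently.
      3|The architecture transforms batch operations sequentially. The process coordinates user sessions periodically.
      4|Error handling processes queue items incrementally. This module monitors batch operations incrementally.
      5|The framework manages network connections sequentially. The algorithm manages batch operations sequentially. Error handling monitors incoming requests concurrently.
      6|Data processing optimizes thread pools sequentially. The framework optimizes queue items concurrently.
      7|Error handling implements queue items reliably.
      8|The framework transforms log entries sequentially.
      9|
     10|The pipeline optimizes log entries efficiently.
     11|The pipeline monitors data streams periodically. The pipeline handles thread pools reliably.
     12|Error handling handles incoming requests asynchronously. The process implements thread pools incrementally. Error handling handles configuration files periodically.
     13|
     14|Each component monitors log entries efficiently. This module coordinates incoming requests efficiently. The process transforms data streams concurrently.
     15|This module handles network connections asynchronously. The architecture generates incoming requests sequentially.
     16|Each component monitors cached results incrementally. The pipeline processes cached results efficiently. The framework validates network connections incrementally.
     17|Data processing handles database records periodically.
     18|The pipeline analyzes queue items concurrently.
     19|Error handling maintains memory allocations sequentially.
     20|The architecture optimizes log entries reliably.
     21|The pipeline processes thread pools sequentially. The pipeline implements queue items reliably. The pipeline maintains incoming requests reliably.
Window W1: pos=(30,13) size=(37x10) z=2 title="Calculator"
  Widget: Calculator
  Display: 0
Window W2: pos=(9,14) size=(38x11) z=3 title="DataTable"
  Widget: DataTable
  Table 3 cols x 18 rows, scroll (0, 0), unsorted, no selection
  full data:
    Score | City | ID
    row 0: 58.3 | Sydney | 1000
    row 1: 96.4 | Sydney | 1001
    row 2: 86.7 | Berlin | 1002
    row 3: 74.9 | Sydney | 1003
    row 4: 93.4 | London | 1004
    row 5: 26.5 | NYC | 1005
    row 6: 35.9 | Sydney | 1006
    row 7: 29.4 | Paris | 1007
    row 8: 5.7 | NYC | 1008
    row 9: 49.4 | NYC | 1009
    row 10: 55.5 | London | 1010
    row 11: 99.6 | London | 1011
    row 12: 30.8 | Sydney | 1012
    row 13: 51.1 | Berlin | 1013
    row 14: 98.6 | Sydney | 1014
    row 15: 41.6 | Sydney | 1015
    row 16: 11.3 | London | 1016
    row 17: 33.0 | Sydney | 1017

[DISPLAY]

 ┠┃Score│City  │ID                     ┃┐      
 ┃┃─────┼──────┼────                   ┃│      
 ┃┃58.3 │Sydney│1000                   ┃┤      
 ┃┃96.4 │Sydney│1001                   ┃│      
 ┃┃86.7 │Berlin│1002                   ┃┘      
 ┃┃74.9 │Sydney│1003                   ┃━━━━━━━
 ┃┃93.4 │London│1004                   ┃       
 ┃┗━━━━━━━━━━━━━━━━━━━━━━━━━━━━━━━━━━━━┛       
 ┃The framework transforms log ░┃              
 ┃                             ░┃              
 ┃The pipeline optimizes log en░┃              
 ┃The pipeline monitors data st▼┃              
 ┗━━━━━━━━━━━━━━━━━━━━━━━━━━━━━━┛              
                                               
                                               
                                               
                                               
                                               
                                               
                                               


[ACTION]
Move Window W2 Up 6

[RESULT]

 ┠┃93.4 │London│1004                   ┃┐      
 ┃┗━━━━━━━━━━━━━━━━━━━━━━━━━━━━━━━━━━━━┛│      
 ┃The system handles co┃├───┼───┼───┼───┤      
 ┃The architecture tran┃│ 4 │ 5 │ 6 │ × │      
 ┃Error handling proces┃└───┴───┴───┴───┘      
 ┃The framework manages┗━━━━━━━━━━━━━━━━━━━━━━━
 ┃Data processing optimizes thr░┃              
 ┃Error handling implements que░┃              
 ┃The framework transforms log ░┃              
 ┃                             ░┃              
 ┃The pipeline optimizes log en░┃              
 ┃The pipeline monitors data st▼┃              
 ┗━━━━━━━━━━━━━━━━━━━━━━━━━━━━━━┛              
                                               
                                               
                                               
                                               
                                               
                                               
                                               


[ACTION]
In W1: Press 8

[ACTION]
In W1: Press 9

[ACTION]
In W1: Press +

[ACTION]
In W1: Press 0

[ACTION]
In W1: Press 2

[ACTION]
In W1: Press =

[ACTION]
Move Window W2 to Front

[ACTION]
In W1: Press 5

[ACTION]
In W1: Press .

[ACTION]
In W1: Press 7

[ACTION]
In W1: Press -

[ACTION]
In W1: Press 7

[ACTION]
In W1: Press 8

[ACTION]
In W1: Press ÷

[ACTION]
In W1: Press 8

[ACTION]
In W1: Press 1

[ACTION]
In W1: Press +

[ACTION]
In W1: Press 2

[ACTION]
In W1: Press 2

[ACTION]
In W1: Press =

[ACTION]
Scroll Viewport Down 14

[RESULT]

 ┃The system handles co┃├───┼───┼───┼───┤      
 ┃The architecture tran┃│ 4 │ 5 │ 6 │ × │      
 ┃Error handling proces┃└───┴───┴───┴───┘      
 ┃The framework manages┗━━━━━━━━━━━━━━━━━━━━━━━
 ┃Data processing optimizes thr░┃              
 ┃Error handling implements que░┃              
 ┃The framework transforms log ░┃              
 ┃                             ░┃              
 ┃The pipeline optimizes log en░┃              
 ┃The pipeline monitors data st▼┃              
 ┗━━━━━━━━━━━━━━━━━━━━━━━━━━━━━━┛              
                                               
                                               
                                               
                                               
                                               
                                               
                                               
                                               
                                               
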